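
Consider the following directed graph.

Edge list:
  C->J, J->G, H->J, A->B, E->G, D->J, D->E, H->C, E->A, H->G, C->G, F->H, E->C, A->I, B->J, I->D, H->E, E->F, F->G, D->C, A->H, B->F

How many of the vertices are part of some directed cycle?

7

A vertex is on a directed cycle iff it belongs to a strongly connected component of size ≥ 2 (or has a self-loop).
The vertices on cycles are {A, B, D, E, F, H, I} — 7 in total.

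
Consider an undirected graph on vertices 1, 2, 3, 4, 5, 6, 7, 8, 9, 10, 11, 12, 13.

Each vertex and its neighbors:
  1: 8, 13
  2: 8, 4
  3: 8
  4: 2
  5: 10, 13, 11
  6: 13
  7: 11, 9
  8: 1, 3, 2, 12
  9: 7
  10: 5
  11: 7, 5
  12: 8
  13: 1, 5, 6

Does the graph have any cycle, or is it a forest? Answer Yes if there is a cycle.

DFS, tracking each vertex's parent; an edge to a visited non-parent vertex closes a cycle.
Start from 3:
visit 3 (parent –)
  visit 8 (parent 3)
    visit 1 (parent 8)
      1–8: parent, skip
      visit 13 (parent 1)
        13–1: parent, skip
        visit 5 (parent 13)
          visit 10 (parent 5)
            10–5: parent, skip
          5–13: parent, skip
          visit 11 (parent 5)
            visit 7 (parent 11)
              7–11: parent, skip
              visit 9 (parent 7)
                9–7: parent, skip
            11–5: parent, skip
        visit 6 (parent 13)
          6–13: parent, skip
    8–3: parent, skip
    visit 2 (parent 8)
      2–8: parent, skip
      visit 4 (parent 2)
        4–2: parent, skip
    visit 12 (parent 8)
      12–8: parent, skip
No non-parent visited neighbor found — the graph is a forest.

No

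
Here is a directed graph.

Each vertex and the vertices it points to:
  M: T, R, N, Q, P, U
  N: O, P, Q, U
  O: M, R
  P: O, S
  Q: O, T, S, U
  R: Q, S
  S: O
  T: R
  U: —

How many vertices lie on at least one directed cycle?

8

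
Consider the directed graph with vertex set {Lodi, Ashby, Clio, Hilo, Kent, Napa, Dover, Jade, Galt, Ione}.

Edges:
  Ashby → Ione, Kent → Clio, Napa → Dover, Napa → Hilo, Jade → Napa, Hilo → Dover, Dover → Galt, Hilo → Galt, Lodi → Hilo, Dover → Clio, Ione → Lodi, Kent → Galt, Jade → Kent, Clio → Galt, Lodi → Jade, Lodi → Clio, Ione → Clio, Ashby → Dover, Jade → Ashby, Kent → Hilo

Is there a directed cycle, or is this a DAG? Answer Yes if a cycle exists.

Yes

DFS with white/gray/black marking, starting from Clio:
Clio gray
  Galt gray
  Galt black
Clio black
Lodi gray
  Jade gray
    Kent gray
      Kent→Galt: Galt black — skip
      Kent→Clio: Clio black — skip
      Hilo gray
        Dover gray
          Dover→Clio: Clio black — skip
          Dover→Galt: Galt black — skip
        Dover black
        Hilo→Galt: Galt black — skip
      Hilo black
    Kent black
    Ashby gray
      Ashby→Dover: Dover black — skip
      Ione gray
        Ione→Lodi: Lodi is gray → back edge
Back edge found, so a cycle exists: Lodi → Jade → Ashby → Ione → Lodi.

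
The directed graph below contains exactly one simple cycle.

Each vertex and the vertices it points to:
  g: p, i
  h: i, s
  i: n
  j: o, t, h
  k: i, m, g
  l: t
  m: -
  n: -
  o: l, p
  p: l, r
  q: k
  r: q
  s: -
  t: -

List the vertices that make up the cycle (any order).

DFS with gray/black marking from p:
p gray
  l gray
    t gray
    t black
  l black
  r gray
    q gray
      k gray
        i gray
          n gray
          n black
        i black
        m gray
        m black
        g gray
          g→p: p is gray → back edge
Back edge closes the cycle p → r → q → k → g → p; its vertices are {g, k, p, q, r}.

g, k, p, q, r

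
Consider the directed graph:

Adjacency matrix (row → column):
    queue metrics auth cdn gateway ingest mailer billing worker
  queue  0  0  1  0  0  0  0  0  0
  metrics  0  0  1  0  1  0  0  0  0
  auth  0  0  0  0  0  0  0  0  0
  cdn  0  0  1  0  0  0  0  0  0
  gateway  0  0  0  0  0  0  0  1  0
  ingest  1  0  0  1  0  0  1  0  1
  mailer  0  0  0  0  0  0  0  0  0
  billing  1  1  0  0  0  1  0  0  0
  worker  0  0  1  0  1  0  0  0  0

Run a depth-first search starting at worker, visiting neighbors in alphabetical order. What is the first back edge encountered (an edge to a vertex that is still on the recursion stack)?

DFS from worker (visiting neighbors in alphabetical order); mark gray on enter, black on exit:
worker gray
  auth gray
  auth black
  gateway gray
    billing gray
      ingest gray
        cdn gray
          cdn→auth: auth black — skip
        cdn black
        mailer gray
        mailer black
        queue gray
          queue→auth: auth black — skip
        queue black
        ingest→worker: worker is gray → back edge
First back edge: ingest → worker.

ingest->worker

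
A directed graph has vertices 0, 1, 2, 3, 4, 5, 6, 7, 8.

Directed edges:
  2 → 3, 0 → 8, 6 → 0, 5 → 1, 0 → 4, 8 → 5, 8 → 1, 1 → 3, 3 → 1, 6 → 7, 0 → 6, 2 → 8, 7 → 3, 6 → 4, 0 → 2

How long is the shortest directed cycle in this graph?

For each vertex v, BFS finds the shortest path from v back to v.
The shortest such closed walk is 0 → 6 → 0, length 2.

2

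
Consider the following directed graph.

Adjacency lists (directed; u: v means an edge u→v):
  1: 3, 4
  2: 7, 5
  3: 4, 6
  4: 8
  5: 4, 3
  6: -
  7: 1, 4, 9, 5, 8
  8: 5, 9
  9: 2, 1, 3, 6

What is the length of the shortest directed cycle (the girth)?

3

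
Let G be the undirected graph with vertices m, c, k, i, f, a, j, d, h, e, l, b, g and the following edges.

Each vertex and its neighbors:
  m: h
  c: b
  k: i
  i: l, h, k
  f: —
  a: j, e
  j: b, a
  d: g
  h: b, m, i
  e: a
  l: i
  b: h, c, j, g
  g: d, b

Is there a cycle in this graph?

DFS, tracking each vertex's parent; an edge to a visited non-parent vertex closes a cycle.
Start from e:
visit e (parent –)
  visit a (parent e)
    visit j (parent a)
      visit b (parent j)
        visit h (parent b)
          h–b: parent, skip
          visit m (parent h)
            m–h: parent, skip
          visit i (parent h)
            visit l (parent i)
              l–i: parent, skip
            i–h: parent, skip
            visit k (parent i)
              k–i: parent, skip
        visit c (parent b)
          c–b: parent, skip
        b–j: parent, skip
        visit g (parent b)
          visit d (parent g)
            d–g: parent, skip
          g–b: parent, skip
      j–a: parent, skip
    a–e: parent, skip
visit f (parent –)
No non-parent visited neighbor found — the graph is a forest.

No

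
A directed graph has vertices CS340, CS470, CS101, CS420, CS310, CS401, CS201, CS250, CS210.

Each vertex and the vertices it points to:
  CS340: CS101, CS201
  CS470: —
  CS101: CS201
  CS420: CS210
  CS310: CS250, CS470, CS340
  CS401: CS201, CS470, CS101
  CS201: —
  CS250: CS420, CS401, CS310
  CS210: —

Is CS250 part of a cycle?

Yes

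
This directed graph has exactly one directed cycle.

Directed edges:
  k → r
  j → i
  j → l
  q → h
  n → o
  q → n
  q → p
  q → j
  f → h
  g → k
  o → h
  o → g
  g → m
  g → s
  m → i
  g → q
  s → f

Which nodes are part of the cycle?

g, n, o, q

DFS with gray/black marking from g:
g gray
  m gray
    i gray
    i black
  m black
  q gray
    n gray
      o gray
        o→g: g is gray → back edge
Back edge closes the cycle g → q → n → o → g; its vertices are {g, n, o, q}.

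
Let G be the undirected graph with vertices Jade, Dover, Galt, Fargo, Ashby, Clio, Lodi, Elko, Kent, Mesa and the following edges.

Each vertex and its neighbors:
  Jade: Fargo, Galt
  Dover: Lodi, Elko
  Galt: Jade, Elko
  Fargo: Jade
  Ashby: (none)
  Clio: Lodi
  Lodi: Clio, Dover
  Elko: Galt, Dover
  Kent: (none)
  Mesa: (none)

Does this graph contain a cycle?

DFS, tracking each vertex's parent; an edge to a visited non-parent vertex closes a cycle.
Start from Mesa:
visit Mesa (parent –)
visit Jade (parent –)
  visit Fargo (parent Jade)
    Fargo–Jade: parent, skip
  visit Galt (parent Jade)
    Galt–Jade: parent, skip
    visit Elko (parent Galt)
      Elko–Galt: parent, skip
      visit Dover (parent Elko)
        visit Lodi (parent Dover)
          visit Clio (parent Lodi)
            Clio–Lodi: parent, skip
          Lodi–Dover: parent, skip
        Dover–Elko: parent, skip
visit Ashby (parent –)
visit Kent (parent –)
No non-parent visited neighbor found — the graph is a forest.

No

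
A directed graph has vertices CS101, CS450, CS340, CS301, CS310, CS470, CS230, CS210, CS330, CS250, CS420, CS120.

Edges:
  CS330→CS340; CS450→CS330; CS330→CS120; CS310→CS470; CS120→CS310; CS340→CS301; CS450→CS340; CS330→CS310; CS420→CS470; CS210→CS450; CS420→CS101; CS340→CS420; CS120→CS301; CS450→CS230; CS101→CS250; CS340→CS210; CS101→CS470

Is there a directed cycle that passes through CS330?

Yes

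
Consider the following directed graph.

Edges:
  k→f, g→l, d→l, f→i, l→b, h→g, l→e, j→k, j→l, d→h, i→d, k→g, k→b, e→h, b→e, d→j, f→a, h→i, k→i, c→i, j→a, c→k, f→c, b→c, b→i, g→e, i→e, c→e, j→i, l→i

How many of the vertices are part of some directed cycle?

11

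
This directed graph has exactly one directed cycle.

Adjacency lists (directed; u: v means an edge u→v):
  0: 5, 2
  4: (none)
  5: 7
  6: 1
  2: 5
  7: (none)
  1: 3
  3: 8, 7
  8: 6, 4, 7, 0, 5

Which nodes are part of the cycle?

1, 3, 6, 8

DFS with gray/black marking from 8:
8 gray
  6 gray
    1 gray
      3 gray
        3→8: 8 is gray → back edge
Back edge closes the cycle 8 → 6 → 1 → 3 → 8; its vertices are {1, 3, 6, 8}.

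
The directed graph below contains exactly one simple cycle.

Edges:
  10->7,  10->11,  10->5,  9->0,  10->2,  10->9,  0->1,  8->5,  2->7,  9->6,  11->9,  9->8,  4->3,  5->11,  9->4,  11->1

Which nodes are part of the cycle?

5, 8, 9, 11

DFS with gray/black marking from 9:
9 gray
  6 gray
  6 black
  8 gray
    5 gray
      11 gray
        11→9: 9 is gray → back edge
Back edge closes the cycle 9 → 8 → 5 → 11 → 9; its vertices are {5, 8, 9, 11}.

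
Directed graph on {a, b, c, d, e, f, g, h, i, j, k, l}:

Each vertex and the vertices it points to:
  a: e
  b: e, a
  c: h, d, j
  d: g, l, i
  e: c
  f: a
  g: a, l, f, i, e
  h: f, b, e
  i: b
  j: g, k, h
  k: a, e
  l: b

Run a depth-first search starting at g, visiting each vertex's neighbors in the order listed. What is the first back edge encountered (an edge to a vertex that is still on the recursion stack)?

DFS from g (visiting each vertex's neighbors in the order listed); mark gray on enter, black on exit:
g gray
  a gray
    e gray
      c gray
        h gray
          f gray
            f→a: a is gray → back edge
First back edge: f → a.

f→a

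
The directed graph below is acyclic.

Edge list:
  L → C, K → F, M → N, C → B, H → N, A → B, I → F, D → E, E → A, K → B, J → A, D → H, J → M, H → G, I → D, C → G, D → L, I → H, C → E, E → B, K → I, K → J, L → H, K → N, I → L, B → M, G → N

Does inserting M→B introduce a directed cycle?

Yes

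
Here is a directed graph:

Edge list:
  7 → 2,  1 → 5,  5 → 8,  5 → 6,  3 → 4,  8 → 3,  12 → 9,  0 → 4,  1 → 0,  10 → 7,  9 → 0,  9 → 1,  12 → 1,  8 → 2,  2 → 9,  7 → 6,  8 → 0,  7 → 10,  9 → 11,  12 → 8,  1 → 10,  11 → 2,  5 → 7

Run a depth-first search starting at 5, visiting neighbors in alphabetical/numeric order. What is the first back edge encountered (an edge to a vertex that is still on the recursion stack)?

1->5

DFS from 5 (visiting neighbors in alphabetical/numeric order); mark gray on enter, black on exit:
5 gray
  6 gray
  6 black
  7 gray
    2 gray
      9 gray
        0 gray
          4 gray
          4 black
        0 black
        1 gray
          1→0: 0 black — skip
          1→5: 5 is gray → back edge
First back edge: 1 → 5.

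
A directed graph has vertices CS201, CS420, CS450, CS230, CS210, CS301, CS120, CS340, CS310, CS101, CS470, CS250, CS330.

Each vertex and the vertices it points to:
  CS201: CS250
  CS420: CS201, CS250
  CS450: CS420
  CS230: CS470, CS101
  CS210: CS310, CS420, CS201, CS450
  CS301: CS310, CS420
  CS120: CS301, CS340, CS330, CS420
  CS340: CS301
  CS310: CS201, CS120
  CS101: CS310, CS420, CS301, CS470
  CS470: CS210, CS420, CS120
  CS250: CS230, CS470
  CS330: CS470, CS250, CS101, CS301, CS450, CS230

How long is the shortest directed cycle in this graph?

For each vertex v, BFS finds the shortest path from v back to v.
The shortest such closed walk is CS120 → CS301 → CS310 → CS120, length 3.

3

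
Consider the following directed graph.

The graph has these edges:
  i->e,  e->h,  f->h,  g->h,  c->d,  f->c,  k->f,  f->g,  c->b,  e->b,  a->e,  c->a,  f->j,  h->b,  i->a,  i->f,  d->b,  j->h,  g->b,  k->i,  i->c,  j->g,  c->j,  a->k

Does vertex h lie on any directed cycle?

h lies on a cycle iff there is a path from h back to itself.
Exploring from h, it never reaches itself; equivalently, its strongly connected component is a singleton.

No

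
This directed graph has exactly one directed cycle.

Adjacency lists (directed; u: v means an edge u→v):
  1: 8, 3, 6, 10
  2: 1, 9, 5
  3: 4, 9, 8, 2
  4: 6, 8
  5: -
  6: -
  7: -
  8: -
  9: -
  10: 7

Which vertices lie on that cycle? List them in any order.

DFS with gray/black marking from 2:
2 gray
  1 gray
    8 gray
    8 black
    3 gray
      4 gray
        6 gray
        6 black
        4→8: 8 black — skip
      4 black
      9 gray
      9 black
      3→8: 8 black — skip
      3→2: 2 is gray → back edge
Back edge closes the cycle 2 → 1 → 3 → 2; its vertices are {1, 2, 3}.

1, 2, 3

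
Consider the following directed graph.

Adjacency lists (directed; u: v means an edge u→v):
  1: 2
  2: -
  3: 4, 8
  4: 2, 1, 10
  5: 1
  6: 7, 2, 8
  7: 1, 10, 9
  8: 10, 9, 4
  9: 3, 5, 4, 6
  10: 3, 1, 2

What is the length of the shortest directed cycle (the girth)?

3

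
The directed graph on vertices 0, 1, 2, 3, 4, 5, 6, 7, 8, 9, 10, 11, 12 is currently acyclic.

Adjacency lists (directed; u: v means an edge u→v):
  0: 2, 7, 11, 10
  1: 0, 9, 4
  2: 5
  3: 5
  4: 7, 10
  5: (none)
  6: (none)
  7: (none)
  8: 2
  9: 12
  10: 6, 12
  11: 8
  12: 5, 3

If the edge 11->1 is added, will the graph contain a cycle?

Yes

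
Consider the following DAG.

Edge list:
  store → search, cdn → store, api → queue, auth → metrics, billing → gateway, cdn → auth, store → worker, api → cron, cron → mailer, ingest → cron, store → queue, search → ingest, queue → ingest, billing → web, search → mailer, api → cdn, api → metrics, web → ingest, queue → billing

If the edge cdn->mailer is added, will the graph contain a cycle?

No

Adding cdn→mailer creates a cycle iff mailer can already reach cdn.
Explore from mailer: no path reaches cdn. The graph stays acyclic.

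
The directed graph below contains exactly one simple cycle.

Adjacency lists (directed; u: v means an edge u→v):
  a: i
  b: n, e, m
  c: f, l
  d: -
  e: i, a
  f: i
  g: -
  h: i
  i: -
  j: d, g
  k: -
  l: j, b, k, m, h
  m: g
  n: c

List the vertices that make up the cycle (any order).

b, c, l, n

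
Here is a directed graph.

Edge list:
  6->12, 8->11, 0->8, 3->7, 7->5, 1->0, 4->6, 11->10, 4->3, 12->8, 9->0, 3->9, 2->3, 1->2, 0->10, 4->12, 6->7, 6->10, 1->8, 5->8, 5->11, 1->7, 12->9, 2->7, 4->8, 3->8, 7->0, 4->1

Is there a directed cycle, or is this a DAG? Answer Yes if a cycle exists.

No

DFS with white/gray/black marking, starting from 2:
2 gray
  3 gray
    9 gray
      0 gray
        10 gray
        10 black
        8 gray
          11 gray
            11→10: 10 black — skip
          11 black
        8 black
      0 black
    9 black
    7 gray
      5 gray
        5→8: 8 black — skip
        5→11: 11 black — skip
      5 black
      7→0: 0 black — skip
    7 black
    3→8: 8 black — skip
  3 black
  2→7: 7 black — skip
2 black
1 gray
  1→7: 7 black — skip
  1→0: 0 black — skip
  1→8: 8 black — skip
  1→2: 2 black — skip
1 black
12 gray
  12→9: 9 black — skip
  12→8: 8 black — skip
12 black
6 gray
  6→10: 10 black — skip
  6→7: 7 black — skip
  6→12: 12 black — skip
6 black
4 gray
  4→6: 6 black — skip
  4→3: 3 black — skip
  4→1: 1 black — skip
  4→12: 12 black — skip
  4→8: 8 black — skip
4 black
Every edge goes to a white or black vertex — no back edge, so the graph is acyclic.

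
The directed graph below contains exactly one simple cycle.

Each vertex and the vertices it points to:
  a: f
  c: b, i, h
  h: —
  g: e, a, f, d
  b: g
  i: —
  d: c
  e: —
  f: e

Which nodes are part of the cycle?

DFS with gray/black marking from c:
c gray
  b gray
    g gray
      e gray
      e black
      a gray
        f gray
          f→e: e black — skip
        f black
      a black
      g→f: f black — skip
      d gray
        d→c: c is gray → back edge
Back edge closes the cycle c → b → g → d → c; its vertices are {b, c, d, g}.

b, c, d, g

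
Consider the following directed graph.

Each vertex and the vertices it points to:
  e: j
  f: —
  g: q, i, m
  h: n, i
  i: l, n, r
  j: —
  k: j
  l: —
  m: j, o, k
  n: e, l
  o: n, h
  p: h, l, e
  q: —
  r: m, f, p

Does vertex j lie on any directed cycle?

No

j lies on a cycle iff there is a path from j back to itself.
Exploring from j, it never reaches itself; equivalently, its strongly connected component is a singleton.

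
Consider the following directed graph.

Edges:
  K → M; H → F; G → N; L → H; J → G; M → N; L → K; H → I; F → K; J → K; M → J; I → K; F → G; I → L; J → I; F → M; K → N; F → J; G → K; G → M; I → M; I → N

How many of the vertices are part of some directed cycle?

8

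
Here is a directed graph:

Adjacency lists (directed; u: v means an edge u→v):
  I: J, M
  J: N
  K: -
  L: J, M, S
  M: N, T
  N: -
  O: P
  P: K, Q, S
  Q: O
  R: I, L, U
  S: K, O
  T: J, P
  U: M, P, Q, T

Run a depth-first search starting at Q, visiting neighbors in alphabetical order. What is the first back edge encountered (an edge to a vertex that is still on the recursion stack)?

P→Q

DFS from Q (visiting neighbors in alphabetical order); mark gray on enter, black on exit:
Q gray
  O gray
    P gray
      K gray
      K black
      P→Q: Q is gray → back edge
First back edge: P → Q.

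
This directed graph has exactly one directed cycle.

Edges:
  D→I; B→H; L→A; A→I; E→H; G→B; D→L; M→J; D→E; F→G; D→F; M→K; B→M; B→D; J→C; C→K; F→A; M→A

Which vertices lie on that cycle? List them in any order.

DFS with gray/black marking from B:
B gray
  D gray
    F gray
      A gray
        I gray
        I black
      A black
      G gray
        G→B: B is gray → back edge
Back edge closes the cycle B → D → F → G → B; its vertices are {B, D, F, G}.

B, D, F, G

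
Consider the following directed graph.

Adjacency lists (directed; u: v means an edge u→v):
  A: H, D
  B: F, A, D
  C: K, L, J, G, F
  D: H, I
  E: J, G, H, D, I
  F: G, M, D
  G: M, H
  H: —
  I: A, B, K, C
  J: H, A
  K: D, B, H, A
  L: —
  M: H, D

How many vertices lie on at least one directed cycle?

10

A vertex is on a directed cycle iff it belongs to a strongly connected component of size ≥ 2 (or has a self-loop).
The vertices on cycles are {A, B, C, D, F, G, I, J, K, M} — 10 in total.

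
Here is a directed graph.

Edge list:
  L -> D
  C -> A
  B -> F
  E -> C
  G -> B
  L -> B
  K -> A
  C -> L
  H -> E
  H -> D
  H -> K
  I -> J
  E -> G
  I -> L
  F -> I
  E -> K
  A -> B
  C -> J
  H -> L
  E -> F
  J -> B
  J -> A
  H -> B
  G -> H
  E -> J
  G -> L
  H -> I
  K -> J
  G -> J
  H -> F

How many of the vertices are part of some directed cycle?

A vertex is on a directed cycle iff it belongs to a strongly connected component of size ≥ 2 (or has a self-loop).
The vertices on cycles are {A, B, E, F, G, H, I, J, L} — 9 in total.

9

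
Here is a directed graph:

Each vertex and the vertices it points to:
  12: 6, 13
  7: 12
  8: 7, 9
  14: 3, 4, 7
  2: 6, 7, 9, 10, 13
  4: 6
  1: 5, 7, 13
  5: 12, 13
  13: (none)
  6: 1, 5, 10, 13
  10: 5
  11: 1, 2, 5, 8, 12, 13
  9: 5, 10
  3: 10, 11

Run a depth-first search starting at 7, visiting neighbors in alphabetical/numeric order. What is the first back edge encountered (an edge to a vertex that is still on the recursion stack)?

5→12

DFS from 7 (visiting neighbors in alphabetical/numeric order); mark gray on enter, black on exit:
7 gray
  12 gray
    6 gray
      1 gray
        5 gray
          5→12: 12 is gray → back edge
First back edge: 5 → 12.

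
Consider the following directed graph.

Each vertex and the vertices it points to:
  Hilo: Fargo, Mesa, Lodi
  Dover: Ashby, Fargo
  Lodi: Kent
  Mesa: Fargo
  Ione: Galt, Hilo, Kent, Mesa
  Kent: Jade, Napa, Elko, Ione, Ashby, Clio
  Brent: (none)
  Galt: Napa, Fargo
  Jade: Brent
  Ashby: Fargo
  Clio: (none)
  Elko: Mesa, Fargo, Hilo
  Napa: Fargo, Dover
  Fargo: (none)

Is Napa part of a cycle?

No

Napa lies on a cycle iff there is a path from Napa back to itself.
Exploring from Napa, it never reaches itself; equivalently, its strongly connected component is a singleton.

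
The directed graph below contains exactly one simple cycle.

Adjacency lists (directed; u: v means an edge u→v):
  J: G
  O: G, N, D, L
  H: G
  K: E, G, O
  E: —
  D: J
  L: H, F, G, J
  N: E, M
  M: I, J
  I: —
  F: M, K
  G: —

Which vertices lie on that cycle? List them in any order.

F, K, L, O

DFS with gray/black marking from O:
O gray
  G gray
  G black
  N gray
    E gray
    E black
    M gray
      I gray
      I black
      J gray
        J→G: G black — skip
      J black
    M black
  N black
  D gray
    D→J: J black — skip
  D black
  L gray
    H gray
      H→G: G black — skip
    H black
    F gray
      F→M: M black — skip
      K gray
        K→E: E black — skip
        K→G: G black — skip
        K→O: O is gray → back edge
Back edge closes the cycle O → L → F → K → O; its vertices are {F, K, L, O}.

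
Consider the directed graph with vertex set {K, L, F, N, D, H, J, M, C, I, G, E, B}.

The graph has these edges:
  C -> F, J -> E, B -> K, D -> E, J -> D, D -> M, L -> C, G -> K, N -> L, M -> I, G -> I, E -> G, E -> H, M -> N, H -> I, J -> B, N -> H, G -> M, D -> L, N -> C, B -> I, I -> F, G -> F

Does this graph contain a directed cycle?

No

DFS with white/gray/black marking, starting from J:
J gray
  B gray
    K gray
    K black
    I gray
      F gray
      F black
    I black
  B black
  E gray
    G gray
      G→F: F black — skip
      G→I: I black — skip
      M gray
        M→I: I black — skip
        N gray
          L gray
            C gray
              C→F: F black — skip
            C black
          L black
          H gray
            H→I: I black — skip
          H black
          N→C: C black — skip
        N black
      M black
      G→K: K black — skip
    G black
    E→H: H black — skip
  E black
  D gray
    D→M: M black — skip
    D→E: E black — skip
    D→L: L black — skip
  D black
J black
Every edge goes to a white or black vertex — no back edge, so the graph is acyclic.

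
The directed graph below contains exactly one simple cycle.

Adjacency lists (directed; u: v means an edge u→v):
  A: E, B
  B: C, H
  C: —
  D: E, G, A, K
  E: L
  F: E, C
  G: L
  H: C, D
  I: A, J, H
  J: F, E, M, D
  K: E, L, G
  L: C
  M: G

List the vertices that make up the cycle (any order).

DFS with gray/black marking from D:
D gray
  E gray
    L gray
      C gray
      C black
    L black
  E black
  G gray
    G→L: L black — skip
  G black
  A gray
    A→E: E black — skip
    B gray
      B→C: C black — skip
      H gray
        H→C: C black — skip
        H→D: D is gray → back edge
Back edge closes the cycle D → A → B → H → D; its vertices are {A, B, D, H}.

A, B, D, H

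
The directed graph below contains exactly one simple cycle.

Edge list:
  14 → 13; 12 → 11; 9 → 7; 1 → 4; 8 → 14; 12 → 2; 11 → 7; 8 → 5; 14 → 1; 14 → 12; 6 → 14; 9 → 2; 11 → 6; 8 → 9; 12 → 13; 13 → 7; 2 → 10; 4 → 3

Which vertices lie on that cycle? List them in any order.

DFS with gray/black marking from 14:
14 gray
  13 gray
    7 gray
    7 black
  13 black
  1 gray
    4 gray
      3 gray
      3 black
    4 black
  1 black
  12 gray
    2 gray
      10 gray
      10 black
    2 black
    12→13: 13 black — skip
    11 gray
      11→7: 7 black — skip
      6 gray
        6→14: 14 is gray → back edge
Back edge closes the cycle 14 → 12 → 11 → 6 → 14; its vertices are {6, 11, 12, 14}.

6, 11, 12, 14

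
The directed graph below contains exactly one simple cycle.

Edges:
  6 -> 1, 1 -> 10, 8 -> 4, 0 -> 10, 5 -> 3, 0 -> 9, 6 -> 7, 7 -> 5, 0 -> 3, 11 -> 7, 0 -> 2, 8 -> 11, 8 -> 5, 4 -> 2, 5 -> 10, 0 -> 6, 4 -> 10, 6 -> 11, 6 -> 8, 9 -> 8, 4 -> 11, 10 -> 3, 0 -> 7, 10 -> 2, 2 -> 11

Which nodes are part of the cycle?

2, 5, 7, 10, 11

DFS with gray/black marking from 5:
5 gray
  3 gray
  3 black
  10 gray
    10→3: 3 black — skip
    2 gray
      11 gray
        7 gray
          7→5: 5 is gray → back edge
Back edge closes the cycle 5 → 10 → 2 → 11 → 7 → 5; its vertices are {2, 5, 7, 10, 11}.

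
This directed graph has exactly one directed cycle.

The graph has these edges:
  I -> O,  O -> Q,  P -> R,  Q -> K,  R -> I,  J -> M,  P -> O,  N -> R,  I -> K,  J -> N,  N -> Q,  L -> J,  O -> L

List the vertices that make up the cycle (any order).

DFS with gray/black marking from O:
O gray
  Q gray
    K gray
    K black
  Q black
  L gray
    J gray
      M gray
      M black
      N gray
        R gray
          I gray
            I→K: K black — skip
            I→O: O is gray → back edge
Back edge closes the cycle O → L → J → N → R → I → O; its vertices are {I, J, L, N, O, R}.

I, J, L, N, O, R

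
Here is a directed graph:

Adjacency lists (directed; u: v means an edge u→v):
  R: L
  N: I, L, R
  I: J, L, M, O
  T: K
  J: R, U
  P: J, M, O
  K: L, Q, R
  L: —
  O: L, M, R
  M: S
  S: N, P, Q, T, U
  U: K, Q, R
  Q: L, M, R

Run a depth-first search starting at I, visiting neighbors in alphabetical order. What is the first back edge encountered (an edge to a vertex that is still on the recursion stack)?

N→I

DFS from I (visiting neighbors in alphabetical order); mark gray on enter, black on exit:
I gray
  J gray
    R gray
      L gray
      L black
    R black
    U gray
      K gray
        K→L: L black — skip
        Q gray
          Q→L: L black — skip
          M gray
            S gray
              N gray
                N→I: I is gray → back edge
First back edge: N → I.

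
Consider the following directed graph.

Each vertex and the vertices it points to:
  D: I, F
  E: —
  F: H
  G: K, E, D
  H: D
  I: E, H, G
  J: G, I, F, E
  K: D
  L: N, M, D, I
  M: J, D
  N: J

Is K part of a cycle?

K is on a cycle iff K can reach itself via ≥1 edge.
K → D → I → G → K — yes.

Yes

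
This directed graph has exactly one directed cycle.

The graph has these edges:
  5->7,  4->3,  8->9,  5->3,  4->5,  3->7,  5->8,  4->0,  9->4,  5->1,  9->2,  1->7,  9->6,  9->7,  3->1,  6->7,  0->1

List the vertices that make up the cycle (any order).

4, 5, 8, 9

DFS with gray/black marking from 9:
9 gray
  6 gray
    7 gray
    7 black
  6 black
  2 gray
  2 black
  4 gray
    3 gray
      3→7: 7 black — skip
      1 gray
        1→7: 7 black — skip
      1 black
    3 black
    0 gray
      0→1: 1 black — skip
    0 black
    5 gray
      5→3: 3 black — skip
      5→1: 1 black — skip
      8 gray
        8→9: 9 is gray → back edge
Back edge closes the cycle 9 → 4 → 5 → 8 → 9; its vertices are {4, 5, 8, 9}.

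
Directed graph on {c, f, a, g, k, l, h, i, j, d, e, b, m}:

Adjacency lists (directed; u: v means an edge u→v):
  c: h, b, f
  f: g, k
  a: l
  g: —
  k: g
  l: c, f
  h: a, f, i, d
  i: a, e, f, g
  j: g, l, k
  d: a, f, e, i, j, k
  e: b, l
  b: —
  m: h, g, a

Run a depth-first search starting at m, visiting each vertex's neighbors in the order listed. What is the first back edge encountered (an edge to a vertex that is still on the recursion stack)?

DFS from m (visiting each vertex's neighbors in the order listed); mark gray on enter, black on exit:
m gray
  h gray
    a gray
      l gray
        c gray
          c→h: h is gray → back edge
First back edge: c → h.

c->h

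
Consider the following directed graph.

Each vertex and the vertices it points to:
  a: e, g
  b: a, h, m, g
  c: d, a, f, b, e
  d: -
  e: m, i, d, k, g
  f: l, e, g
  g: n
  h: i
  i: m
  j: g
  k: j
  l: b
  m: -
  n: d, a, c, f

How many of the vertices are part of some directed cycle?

10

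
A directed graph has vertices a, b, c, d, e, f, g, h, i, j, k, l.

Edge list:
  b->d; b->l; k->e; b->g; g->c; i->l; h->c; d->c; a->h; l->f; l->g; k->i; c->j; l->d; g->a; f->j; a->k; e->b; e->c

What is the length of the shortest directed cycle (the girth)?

For each vertex v, BFS finds the shortest path from v back to v.
The shortest such closed walk is b → g → a → k → e → b, length 5.

5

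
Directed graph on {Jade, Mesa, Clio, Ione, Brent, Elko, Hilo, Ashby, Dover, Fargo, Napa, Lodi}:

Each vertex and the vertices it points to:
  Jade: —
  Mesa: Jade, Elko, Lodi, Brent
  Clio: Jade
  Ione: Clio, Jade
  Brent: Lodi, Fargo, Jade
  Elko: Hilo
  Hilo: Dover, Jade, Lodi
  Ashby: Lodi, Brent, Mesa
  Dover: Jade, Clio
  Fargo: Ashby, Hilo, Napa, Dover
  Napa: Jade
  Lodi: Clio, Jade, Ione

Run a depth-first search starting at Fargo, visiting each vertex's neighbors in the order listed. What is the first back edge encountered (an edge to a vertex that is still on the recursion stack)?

Brent->Fargo

DFS from Fargo (visiting each vertex's neighbors in the order listed); mark gray on enter, black on exit:
Fargo gray
  Ashby gray
    Lodi gray
      Clio gray
        Jade gray
        Jade black
      Clio black
      Lodi→Jade: Jade black — skip
      Ione gray
        Ione→Clio: Clio black — skip
        Ione→Jade: Jade black — skip
      Ione black
    Lodi black
    Brent gray
      Brent→Lodi: Lodi black — skip
      Brent→Fargo: Fargo is gray → back edge
First back edge: Brent → Fargo.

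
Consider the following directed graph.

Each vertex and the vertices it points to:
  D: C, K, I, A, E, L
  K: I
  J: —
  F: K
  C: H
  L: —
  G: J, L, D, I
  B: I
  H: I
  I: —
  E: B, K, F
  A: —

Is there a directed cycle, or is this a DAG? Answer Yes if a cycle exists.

DFS with white/gray/black marking, starting from A:
A gray
A black
D gray
  C gray
    H gray
      I gray
      I black
    H black
  C black
  K gray
    K→I: I black — skip
  K black
  D→I: I black — skip
  D→A: A black — skip
  E gray
    B gray
      B→I: I black — skip
    B black
    E→K: K black — skip
    F gray
      F→K: K black — skip
    F black
  E black
  L gray
  L black
D black
J gray
J black
G gray
  G→J: J black — skip
  G→L: L black — skip
  G→D: D black — skip
  G→I: I black — skip
G black
Every edge goes to a white or black vertex — no back edge, so the graph is acyclic.

No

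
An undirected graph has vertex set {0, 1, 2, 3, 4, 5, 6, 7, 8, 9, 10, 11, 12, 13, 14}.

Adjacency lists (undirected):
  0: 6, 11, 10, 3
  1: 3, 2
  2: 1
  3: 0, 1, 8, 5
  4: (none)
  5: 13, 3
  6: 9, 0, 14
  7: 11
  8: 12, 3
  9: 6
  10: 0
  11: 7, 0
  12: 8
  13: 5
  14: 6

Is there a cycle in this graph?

DFS, tracking each vertex's parent; an edge to a visited non-parent vertex closes a cycle.
Start from 7:
visit 7 (parent –)
  visit 11 (parent 7)
    11–7: parent, skip
    visit 0 (parent 11)
      visit 6 (parent 0)
        visit 9 (parent 6)
          9–6: parent, skip
        6–0: parent, skip
        visit 14 (parent 6)
          14–6: parent, skip
      0–11: parent, skip
      visit 10 (parent 0)
        10–0: parent, skip
      visit 3 (parent 0)
        3–0: parent, skip
        visit 1 (parent 3)
          1–3: parent, skip
          visit 2 (parent 1)
            2–1: parent, skip
        visit 8 (parent 3)
          visit 12 (parent 8)
            12–8: parent, skip
          8–3: parent, skip
        visit 5 (parent 3)
          visit 13 (parent 5)
            13–5: parent, skip
          5–3: parent, skip
visit 4 (parent –)
No non-parent visited neighbor found — the graph is a forest.

No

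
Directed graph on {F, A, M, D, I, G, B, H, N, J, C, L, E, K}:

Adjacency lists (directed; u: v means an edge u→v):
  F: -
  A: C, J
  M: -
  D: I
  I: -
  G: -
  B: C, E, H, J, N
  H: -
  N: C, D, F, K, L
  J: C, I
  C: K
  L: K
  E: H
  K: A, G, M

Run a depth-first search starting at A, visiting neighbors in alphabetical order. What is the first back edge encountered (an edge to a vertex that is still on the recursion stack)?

K→A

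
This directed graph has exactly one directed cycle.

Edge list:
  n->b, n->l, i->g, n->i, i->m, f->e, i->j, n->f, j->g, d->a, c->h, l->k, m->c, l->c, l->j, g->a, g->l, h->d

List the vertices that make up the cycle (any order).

g, j, l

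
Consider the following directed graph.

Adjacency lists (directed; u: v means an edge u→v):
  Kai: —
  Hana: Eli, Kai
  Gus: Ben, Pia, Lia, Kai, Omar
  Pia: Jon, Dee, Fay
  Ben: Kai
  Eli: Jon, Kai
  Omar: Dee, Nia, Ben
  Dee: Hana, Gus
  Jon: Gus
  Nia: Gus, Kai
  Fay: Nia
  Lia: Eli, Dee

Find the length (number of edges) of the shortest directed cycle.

For each vertex v, BFS finds the shortest path from v back to v.
The shortest such closed walk is Gus → Omar → Dee → Gus, length 3.

3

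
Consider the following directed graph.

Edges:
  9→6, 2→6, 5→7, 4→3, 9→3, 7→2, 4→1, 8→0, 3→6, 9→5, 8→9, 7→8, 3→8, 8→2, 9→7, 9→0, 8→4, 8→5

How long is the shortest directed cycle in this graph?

For each vertex v, BFS finds the shortest path from v back to v.
The shortest such closed walk is 4 → 3 → 8 → 4, length 3.

3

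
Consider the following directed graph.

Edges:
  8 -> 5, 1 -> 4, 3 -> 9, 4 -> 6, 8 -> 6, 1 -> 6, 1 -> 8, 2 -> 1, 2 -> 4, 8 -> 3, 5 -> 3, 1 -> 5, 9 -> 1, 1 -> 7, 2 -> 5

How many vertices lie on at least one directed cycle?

A vertex is on a directed cycle iff it belongs to a strongly connected component of size ≥ 2 (or has a self-loop).
The vertices on cycles are {1, 3, 5, 8, 9} — 5 in total.

5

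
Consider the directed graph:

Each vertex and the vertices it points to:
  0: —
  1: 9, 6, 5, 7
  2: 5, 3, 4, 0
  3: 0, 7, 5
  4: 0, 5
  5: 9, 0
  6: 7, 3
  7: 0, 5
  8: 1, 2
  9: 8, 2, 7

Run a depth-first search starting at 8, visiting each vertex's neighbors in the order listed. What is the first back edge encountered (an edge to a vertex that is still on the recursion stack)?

9->8

DFS from 8 (visiting each vertex's neighbors in the order listed); mark gray on enter, black on exit:
8 gray
  1 gray
    9 gray
      9→8: 8 is gray → back edge
First back edge: 9 → 8.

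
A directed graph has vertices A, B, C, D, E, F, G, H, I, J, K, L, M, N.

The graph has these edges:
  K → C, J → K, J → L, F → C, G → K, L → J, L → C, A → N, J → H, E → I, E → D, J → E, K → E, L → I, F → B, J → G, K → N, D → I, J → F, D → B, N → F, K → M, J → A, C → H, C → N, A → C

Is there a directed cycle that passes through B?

No

B lies on a cycle iff there is a path from B back to itself.
Exploring from B, it never reaches itself; equivalently, its strongly connected component is a singleton.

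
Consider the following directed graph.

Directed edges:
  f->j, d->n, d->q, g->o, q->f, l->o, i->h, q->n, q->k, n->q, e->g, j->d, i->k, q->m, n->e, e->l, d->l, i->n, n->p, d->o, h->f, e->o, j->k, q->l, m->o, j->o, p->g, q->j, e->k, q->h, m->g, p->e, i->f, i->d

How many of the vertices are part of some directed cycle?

A vertex is on a directed cycle iff it belongs to a strongly connected component of size ≥ 2 (or has a self-loop).
The vertices on cycles are {d, f, h, j, n, q} — 6 in total.

6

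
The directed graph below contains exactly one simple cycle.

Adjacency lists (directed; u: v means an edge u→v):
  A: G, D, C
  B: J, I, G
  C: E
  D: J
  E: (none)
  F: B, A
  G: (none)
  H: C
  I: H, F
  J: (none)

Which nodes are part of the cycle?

B, F, I

DFS with gray/black marking from I:
I gray
  H gray
    C gray
      E gray
      E black
    C black
  H black
  F gray
    B gray
      J gray
      J black
      B→I: I is gray → back edge
Back edge closes the cycle I → F → B → I; its vertices are {B, F, I}.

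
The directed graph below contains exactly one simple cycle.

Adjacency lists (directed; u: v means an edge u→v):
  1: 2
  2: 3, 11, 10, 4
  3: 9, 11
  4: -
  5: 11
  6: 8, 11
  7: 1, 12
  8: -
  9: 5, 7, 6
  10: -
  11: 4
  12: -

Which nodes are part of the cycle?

1, 2, 3, 7, 9

DFS with gray/black marking from 2:
2 gray
  3 gray
    9 gray
      5 gray
        11 gray
          4 gray
          4 black
        11 black
      5 black
      7 gray
        1 gray
          1→2: 2 is gray → back edge
Back edge closes the cycle 2 → 3 → 9 → 7 → 1 → 2; its vertices are {1, 2, 3, 7, 9}.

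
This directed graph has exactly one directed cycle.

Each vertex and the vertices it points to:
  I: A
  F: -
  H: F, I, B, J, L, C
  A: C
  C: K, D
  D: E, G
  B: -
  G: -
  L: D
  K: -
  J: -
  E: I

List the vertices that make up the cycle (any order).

A, C, D, E, I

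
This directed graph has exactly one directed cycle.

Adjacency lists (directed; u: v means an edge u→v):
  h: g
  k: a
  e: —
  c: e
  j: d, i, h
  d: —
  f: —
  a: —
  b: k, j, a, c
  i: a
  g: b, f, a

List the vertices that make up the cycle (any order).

b, g, h, j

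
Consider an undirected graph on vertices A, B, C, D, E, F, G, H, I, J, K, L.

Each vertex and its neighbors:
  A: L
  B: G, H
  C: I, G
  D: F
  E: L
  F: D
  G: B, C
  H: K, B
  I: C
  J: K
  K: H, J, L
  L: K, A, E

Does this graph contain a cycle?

DFS, tracking each vertex's parent; an edge to a visited non-parent vertex closes a cycle.
Start from B:
visit B (parent –)
  visit G (parent B)
    G–B: parent, skip
    visit C (parent G)
      visit I (parent C)
        I–C: parent, skip
      C–G: parent, skip
  visit H (parent B)
    visit K (parent H)
      K–H: parent, skip
      visit J (parent K)
        J–K: parent, skip
      visit L (parent K)
        L–K: parent, skip
        visit A (parent L)
          A–L: parent, skip
        visit E (parent L)
          E–L: parent, skip
    H–B: parent, skip
visit D (parent –)
  visit F (parent D)
    F–D: parent, skip
No non-parent visited neighbor found — the graph is a forest.

No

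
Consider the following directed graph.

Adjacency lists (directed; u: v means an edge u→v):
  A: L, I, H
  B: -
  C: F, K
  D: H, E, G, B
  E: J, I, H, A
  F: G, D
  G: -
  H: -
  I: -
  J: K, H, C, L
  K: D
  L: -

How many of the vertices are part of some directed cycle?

A vertex is on a directed cycle iff it belongs to a strongly connected component of size ≥ 2 (or has a self-loop).
The vertices on cycles are {C, D, E, F, J, K} — 6 in total.

6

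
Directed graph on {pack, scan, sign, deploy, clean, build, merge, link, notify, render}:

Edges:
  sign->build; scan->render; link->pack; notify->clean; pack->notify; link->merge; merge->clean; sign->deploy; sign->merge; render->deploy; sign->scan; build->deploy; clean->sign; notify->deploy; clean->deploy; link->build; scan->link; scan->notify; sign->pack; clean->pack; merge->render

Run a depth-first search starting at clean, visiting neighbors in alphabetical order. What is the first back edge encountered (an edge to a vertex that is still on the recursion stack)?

DFS from clean (visiting neighbors in alphabetical order); mark gray on enter, black on exit:
clean gray
  deploy gray
  deploy black
  pack gray
    notify gray
      notify→clean: clean is gray → back edge
First back edge: notify → clean.

notify->clean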